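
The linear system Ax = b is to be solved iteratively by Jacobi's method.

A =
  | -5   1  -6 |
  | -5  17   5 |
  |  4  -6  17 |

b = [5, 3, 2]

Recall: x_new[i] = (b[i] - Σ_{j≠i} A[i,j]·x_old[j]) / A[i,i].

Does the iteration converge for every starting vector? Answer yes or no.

yes

Split A = D + L + U, D = diag(-5, 17, 17).
Jacobi: T = -D⁻¹(L+U), T[2,0] = -(4)/(17) = -0.2353; T[2,2] = 0.
  T[0,:] = [+0.0000, +0.2000, -1.2000]
  T[1,:] = [+0.2941, +0.0000, -0.2941]
  T[2,:] = [-0.2353, +0.3529, +0.0000]
|eigenvalues of T|: 0.6405, 0.4158, 0.4158.
ρ(T) = max|λ| = 0.6405; 0.6405 < 1: convergent.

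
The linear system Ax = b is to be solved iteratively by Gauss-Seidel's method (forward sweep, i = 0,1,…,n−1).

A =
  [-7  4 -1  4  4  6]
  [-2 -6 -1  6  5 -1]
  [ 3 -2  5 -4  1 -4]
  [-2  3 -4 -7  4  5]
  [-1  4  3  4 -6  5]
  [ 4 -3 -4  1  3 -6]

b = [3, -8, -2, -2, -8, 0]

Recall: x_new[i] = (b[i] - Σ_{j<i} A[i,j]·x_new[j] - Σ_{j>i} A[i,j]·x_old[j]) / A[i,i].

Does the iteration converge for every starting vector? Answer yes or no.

no

Let D = diag(-7, -6, 5, -7, -6, -6); L, U the strict triangles.
Gauss-Seidel: T = -(D+L)⁻¹U, row 0 first, T[0,4] = -(4)/(-7) = +0.5714; later rows by forward substitution.
  T[0,:] = [+0.0000, +0.5714, -0.1429, +0.5714, +0.5714, +0.8571]
  T[1,:] = [+0.0000, -0.1905, -0.1190, +0.8095, +0.6429, -0.4524]
  T[2,:] = [+0.0000, -0.4190, +0.0381, +0.7810, -0.2857, +0.1048]
  T[3,:] = [+0.0000, -0.0054, -0.0320, -0.2626, +0.8469, +0.2156]
  T[4,:] = [+0.0000, -0.4354, -0.0578, +0.6599, +0.7551, +0.5850]
  T[5,:] = [+0.0000, +0.5370, -0.0954, -0.2583, +0.7687, +1.0562]
|λ(T)| sorted: 1.6971, 0.7786, 0.6982, 0.6982, 0.0375, 0.0000.
ρ = 1.6971; 1.6971 > 1, so it fails to converge.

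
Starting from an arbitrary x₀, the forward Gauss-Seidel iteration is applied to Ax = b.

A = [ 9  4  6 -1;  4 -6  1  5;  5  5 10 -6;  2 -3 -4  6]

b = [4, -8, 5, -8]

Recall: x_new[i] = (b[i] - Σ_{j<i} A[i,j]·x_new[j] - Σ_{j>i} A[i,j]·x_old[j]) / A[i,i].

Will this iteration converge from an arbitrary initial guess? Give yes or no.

Write A = D+L+U with D = diag(9, -6, 10, 6).
GS T = -(D+L)⁻¹U: row 0 first, T[0,3] = -(-1)/(9) = +0.1111; later rows by forward substitution.
  T[0,:] = [+0.0000 -0.4444 -0.6667 +0.1111]
  T[1,:] = [+0.0000 -0.2963 -0.2778 +0.9074]
  T[2,:] = [+0.0000 +0.3704 +0.4722 +0.0907]
  T[3,:] = [+0.0000 +0.2469 +0.3981 +0.4772]
eigenvalue magnitudes: 0.9064, 0.1278, 0.1278, 0.0000.
spectral radius ρ = 0.9064; 0.9064 < 1, so it converges for any x₀.

yes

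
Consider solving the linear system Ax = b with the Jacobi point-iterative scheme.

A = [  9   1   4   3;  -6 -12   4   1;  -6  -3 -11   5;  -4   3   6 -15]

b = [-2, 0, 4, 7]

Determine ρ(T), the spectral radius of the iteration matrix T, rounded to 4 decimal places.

Write A = D+L+U with D = diag(9, -12, -11, -15).
Jacobi: T = -D⁻¹(L+U), T[3,1] = -(3)/(-15) = +0.2000; T[3,3] = 0.
  T[0,:] = [+0.0000, -0.1111, -0.4444, -0.3333]
  T[1,:] = [-0.5000, +0.0000, +0.3333, +0.0833]
  T[2,:] = [-0.5455, -0.2727, +0.0000, +0.4545]
  T[3,:] = [-0.2667, +0.2000, +0.4000, +0.0000]
eigenvalue magnitudes: 0.8276, 0.5089, 0.1681, 0.1681.
spectral radius ρ = 0.8276; 0.8276 < 1: convergent.

0.8276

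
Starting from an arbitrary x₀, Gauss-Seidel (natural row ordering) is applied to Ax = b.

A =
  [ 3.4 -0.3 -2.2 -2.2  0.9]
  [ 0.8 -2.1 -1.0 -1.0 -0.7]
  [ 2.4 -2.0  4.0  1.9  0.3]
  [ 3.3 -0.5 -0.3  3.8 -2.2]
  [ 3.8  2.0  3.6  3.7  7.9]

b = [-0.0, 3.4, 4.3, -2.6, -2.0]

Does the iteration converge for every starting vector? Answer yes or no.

Diagonal D = diag(3.4, -2.1, 4, 3.8, 7.9); L, U strict lower/upper.
Gauss-Seidel: T = -(D+L)⁻¹U, row 0 first, T[0,3] = -(-2.2)/(3.4) = +0.6471; later rows by forward substitution.
  T[0,:] = [+0.0000 +0.0882 +0.6471 +0.6471 -0.2647]
  T[1,:] = [+0.0000 +0.0336 -0.2297 -0.2297 -0.4342]
  T[2,:] = [+0.0000 -0.0361 -0.5031 -0.9781 -0.1333]
  T[3,:] = [+0.0000 -0.0751 -0.6319 -0.6694 +0.7412]
  T[4,:] = [+0.0000 +0.0007 +0.2721 +0.5061 -0.0492]
moduli |λ_i(T)| = 1.5777, 0.4026, 0.1002, 0.0873, 0.0000.
spectral radius ρ = 1.5777; 1.5777 > 1, so it fails to converge.

no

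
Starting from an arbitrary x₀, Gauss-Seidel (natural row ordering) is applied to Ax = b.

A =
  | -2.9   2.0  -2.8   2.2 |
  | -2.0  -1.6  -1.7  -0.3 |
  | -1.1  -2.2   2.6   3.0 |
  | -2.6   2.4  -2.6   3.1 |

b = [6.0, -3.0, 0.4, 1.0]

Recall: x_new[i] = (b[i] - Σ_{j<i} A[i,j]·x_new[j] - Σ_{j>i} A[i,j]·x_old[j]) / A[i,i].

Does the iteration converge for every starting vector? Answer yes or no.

A = D + L + U where D = diag(-2.9, -1.6, 2.6, 3.1).
Gauss-Seidel: T = -(D+L)⁻¹U, row 0 first, T[0,1] = -(2)/(-2.9) = +0.6897; later rows by forward substitution.
  T[0,:] = [+0.0000 +0.6897 -0.9655 +0.7586]
  T[1,:] = [+0.0000 -0.8621 +0.1444 -1.1358]
  T[2,:] = [+0.0000 -0.4377 -0.2863 -1.7939]
  T[3,:] = [+0.0000 +0.8788 -1.1617 +0.0110]
moduli |λ_i(T)| = 1.3293, 0.8326, 0.6407, 0.0000.
ρ(T) = max|λ| = 1.3293; 1.3293 > 1 ⇒ diverges.

no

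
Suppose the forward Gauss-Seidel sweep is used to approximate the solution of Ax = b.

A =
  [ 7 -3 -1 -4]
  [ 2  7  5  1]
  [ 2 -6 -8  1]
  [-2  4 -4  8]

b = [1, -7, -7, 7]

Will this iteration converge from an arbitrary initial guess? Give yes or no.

Diagonal D = diag(7, 7, -8, 8); L, U strict lower/upper.
GS T = -(D+L)⁻¹U: row 0 first, T[0,1] = -(-3)/(7) = +0.4286; later rows by forward substitution.
  T[0,:] = [+0.0000 +0.4286 +0.1429 +0.5714]
  T[1,:] = [+0.0000 -0.1224 -0.7551 -0.3061]
  T[2,:] = [+0.0000 +0.1990 +0.6020 +0.4974]
  T[3,:] = [+0.0000 +0.2679 +0.7143 +0.5446]
|roots of det(T-λI)|: 0.9454, 0.1475, 0.0686, 0.0000.
ρ(T) = max|λ| = 0.9454; 0.9454 < 1: convergent.

yes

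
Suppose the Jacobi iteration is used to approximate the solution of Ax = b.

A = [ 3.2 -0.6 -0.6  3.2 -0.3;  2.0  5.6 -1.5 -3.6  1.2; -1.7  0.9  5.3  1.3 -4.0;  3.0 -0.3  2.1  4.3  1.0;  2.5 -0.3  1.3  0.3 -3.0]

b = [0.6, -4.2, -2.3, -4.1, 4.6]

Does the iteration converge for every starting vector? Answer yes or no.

Diagonal D = diag(3.2, 5.6, 5.3, 4.3, -3); L, U strict lower/upper.
T_J = -D⁻¹(L+U): T[1,0] = -(2)/(5.6) = -0.3571; T[1,1] = 0.
  T[0,:] = [+0.0000 +0.1875 +0.1875 -1.0000 +0.0938]
  T[1,:] = [-0.3571 +0.0000 +0.2679 +0.6429 -0.2143]
  T[2,:] = [+0.3208 -0.1698 +0.0000 -0.2453 +0.7547]
  T[3,:] = [-0.6977 +0.0698 -0.4884 +0.0000 -0.2326]
  T[4,:] = [+0.8333 -0.1000 +0.4333 +0.1000 +0.0000]
|eigenvalues of T|: 1.3149, 0.9720, 0.4065, 0.4065, 0.0608.
ρ(T) = max|λ| = 1.3149; 1.3149 > 1, so it fails to converge.

no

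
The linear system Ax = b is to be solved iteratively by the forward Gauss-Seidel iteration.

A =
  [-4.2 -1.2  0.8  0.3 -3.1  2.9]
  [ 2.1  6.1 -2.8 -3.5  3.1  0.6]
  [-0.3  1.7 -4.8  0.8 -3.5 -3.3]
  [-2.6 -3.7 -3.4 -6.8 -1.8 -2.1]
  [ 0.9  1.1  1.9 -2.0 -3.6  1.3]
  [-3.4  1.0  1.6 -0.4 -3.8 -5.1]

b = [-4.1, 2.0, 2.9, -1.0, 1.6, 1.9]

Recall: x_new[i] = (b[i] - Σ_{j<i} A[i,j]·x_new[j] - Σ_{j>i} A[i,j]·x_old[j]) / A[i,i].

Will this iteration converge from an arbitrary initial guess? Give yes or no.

Split A = D + L + U, D = diag(-4.2, 6.1, -4.8, -6.8, -3.6, -5.1).
Gauss-Seidel: T = -(D+L)⁻¹U, row 0 first, T[0,3] = -(0.3)/(-4.2) = +0.0714; later rows by forward substitution.
  T[0,:] = [+0.0000  -0.2857  +0.1905  +0.0714  -0.7381  +0.6905]
  T[1,:] = [+0.0000  +0.0984  +0.3934  +0.5492  -0.2541  -0.3361]
  T[2,:] = [+0.0000  +0.0527  +0.1274  +0.3567  -0.7730  -0.8497]
  T[3,:] = [+0.0000  +0.0294  -0.3506  -0.5045  +0.5423  +0.0349]
  T[4,:] = [+0.0000  -0.0299  +0.4299  +0.6542  -0.9714  -0.0368]
  T[5,:] = [+0.0000  +0.2463  -0.3027  -0.2759  +0.8810  -0.7681]
|eigenvalues of T|: 1.4471, 0.4605, 0.4605, 0.0674, 0.0674, 0.0000.
ρ(T) = max|λ| = 1.4471; 1.4471 > 1, so it fails to converge.

no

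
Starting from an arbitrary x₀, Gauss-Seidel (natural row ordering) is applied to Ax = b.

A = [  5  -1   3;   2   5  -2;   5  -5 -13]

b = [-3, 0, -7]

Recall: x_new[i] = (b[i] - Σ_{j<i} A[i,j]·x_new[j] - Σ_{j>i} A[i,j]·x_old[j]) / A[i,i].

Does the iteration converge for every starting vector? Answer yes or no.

yes

Write A = D+L+U with D = diag(5, 5, -13).
GS T = -(D+L)⁻¹U: row 0 first, T[0,2] = -(3)/(5) = -0.6000; later rows by forward substitution.
  T[0,:] = [+0.0000  +0.2000  -0.6000]
  T[1,:] = [+0.0000  -0.0800  +0.6400]
  T[2,:] = [+0.0000  +0.1077  -0.4769]
eigenvalue magnitudes: 0.6076, 0.0506, 0.0000.
ρ = 0.6076; 0.6076 < 1: convergent.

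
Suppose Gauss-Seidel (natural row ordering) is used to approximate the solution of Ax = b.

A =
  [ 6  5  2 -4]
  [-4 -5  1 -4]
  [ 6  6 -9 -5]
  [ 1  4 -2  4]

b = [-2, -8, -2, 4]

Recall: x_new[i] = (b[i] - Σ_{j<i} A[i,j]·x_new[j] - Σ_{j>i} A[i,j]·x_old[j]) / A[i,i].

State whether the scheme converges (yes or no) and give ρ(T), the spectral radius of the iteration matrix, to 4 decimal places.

no, ρ = 1.6603

A = D + L + U where D = diag(6, -5, -9, 4).
Gauss-Seidel: T = -(D+L)⁻¹U, row 0 first, T[0,1] = -(5)/(6) = -0.8333; later rows by forward substitution.
  T[0,:] = [+0.0000, -0.8333, -0.3333, +0.6667]
  T[1,:] = [+0.0000, +0.6667, +0.4667, -1.3333]
  T[2,:] = [+0.0000, -0.1111, +0.0889, -1.0000]
  T[3,:] = [+0.0000, -0.5139, -0.3389, +0.6667]
moduli |λ_i(T)| = 1.6603, 0.2867, 0.0486, 0.0000.
ρ(T) = max|λ| = 1.6603; 1.6603 > 1: divergent.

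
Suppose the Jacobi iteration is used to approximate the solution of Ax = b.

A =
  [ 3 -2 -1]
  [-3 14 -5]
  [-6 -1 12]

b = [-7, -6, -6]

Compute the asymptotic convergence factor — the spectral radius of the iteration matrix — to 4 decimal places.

Write A = D+L+U with D = diag(3, 14, 12).
Jacobi T = -D⁻¹(L+U): T[2,1] = -(-1)/(12) = +0.0833; T[2,2] = 0.
  T[0,:] = [+0.0000  +0.6667  +0.3333]
  T[1,:] = [+0.2143  +0.0000  +0.3571]
  T[2,:] = [+0.5000  +0.0833  +0.0000]
eigenvalue magnitudes: 0.7167, 0.4176, 0.4176.
spectral radius ρ = 0.7167; 0.7167 < 1, so it converges for any x₀.

0.7167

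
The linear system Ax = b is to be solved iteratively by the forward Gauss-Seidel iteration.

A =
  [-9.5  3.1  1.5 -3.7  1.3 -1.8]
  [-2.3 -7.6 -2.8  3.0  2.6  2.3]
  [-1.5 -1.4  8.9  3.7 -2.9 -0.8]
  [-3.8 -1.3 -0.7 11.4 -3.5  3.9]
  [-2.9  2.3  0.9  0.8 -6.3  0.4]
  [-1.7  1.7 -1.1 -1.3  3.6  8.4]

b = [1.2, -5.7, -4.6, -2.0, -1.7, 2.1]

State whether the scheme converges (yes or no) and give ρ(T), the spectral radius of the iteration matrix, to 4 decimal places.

yes, ρ = 0.6304

Let D = diag(-9.5, -7.6, 8.9, 11.4, -6.3, 8.4); L, U the strict triangles.
GS T = -(D+L)⁻¹U: row 0 first, T[0,1] = -(3.1)/(-9.5) = +0.3263; later rows by forward substitution.
  T[0,:] = [+0.0000 +0.3263 +0.1579 -0.3895 +0.1368 -0.1895]
  T[1,:] = [+0.0000 -0.0988 -0.4162 +0.5126 +0.3007 +0.3600]
  T[2,:] = [+0.0000 +0.0395 -0.0389 -0.4007 +0.3962 +0.1146]
  T[3,:] = [+0.0000 +0.0999 +0.0028 -0.0960 +0.4112 -0.3572]
  T[4,:] = [+0.0000 -0.1679 -0.2298 +0.2970 +0.1556 +0.2531]
  T[5,:] = [+0.0000 +0.1786 +0.2100 -0.3772 +0.0157 -0.2600]
eigenvalue magnitudes: 0.6304, 0.3348, 0.2362, 0.1706, 0.0232, 0.0000.
spectral radius ρ = 0.6304; 0.6304 < 1: convergent.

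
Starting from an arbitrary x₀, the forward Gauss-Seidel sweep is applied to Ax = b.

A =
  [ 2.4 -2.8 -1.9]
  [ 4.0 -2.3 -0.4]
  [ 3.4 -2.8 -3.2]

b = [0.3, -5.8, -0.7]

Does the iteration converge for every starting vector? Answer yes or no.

A = D + L + U where D = diag(2.4, -2.3, -3.2).
Gauss-Seidel: T = -(D+L)⁻¹U, row 0 first, T[0,1] = -(-2.8)/(2.4) = +1.1667; later rows by forward substitution.
  T[0,:] = [+0.0000 +1.1667 +0.7917]
  T[1,:] = [+0.0000 +2.0290 +1.2029]
  T[2,:] = [+0.0000 -0.5358 -0.2114]
|roots of det(T-λI)|: 1.6900, 0.1276, 0.0000.
ρ = 1.6900; 1.6900 > 1: divergent.

no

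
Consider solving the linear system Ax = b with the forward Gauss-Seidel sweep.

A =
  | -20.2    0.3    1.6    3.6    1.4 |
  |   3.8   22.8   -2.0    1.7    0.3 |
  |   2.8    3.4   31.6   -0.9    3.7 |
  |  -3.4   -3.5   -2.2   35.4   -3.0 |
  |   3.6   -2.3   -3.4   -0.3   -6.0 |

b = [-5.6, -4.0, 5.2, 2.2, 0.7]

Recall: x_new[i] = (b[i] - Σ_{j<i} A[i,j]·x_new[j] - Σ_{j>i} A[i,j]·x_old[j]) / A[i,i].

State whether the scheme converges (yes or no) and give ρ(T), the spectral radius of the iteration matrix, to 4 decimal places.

yes, ρ = 0.1551

Let D = diag(-20.2, 22.8, 31.6, 35.4, -6); L, U the strict triangles.
GS T = -(D+L)⁻¹U: row 0 first, T[0,3] = -(3.6)/(-20.2) = +0.1782; later rows by forward substitution.
  T[0,:] = [+0.0000  +0.0149  +0.0792  +0.1782  +0.0693]
  T[1,:] = [+0.0000  -0.0025  +0.0745  -0.1043  -0.0247]
  T[2,:] = [+0.0000  -0.0010  -0.0150  +0.0239  -0.1206]
  T[3,:] = [+0.0000  +0.0011  +0.0140  +0.0083  +0.0815]
  T[4,:] = [+0.0000  +0.0104  +0.0268  +0.1329  +0.1153]
eigenvalue magnitudes: 0.1551, 0.0674, 0.0134, 0.0134, 0.0000.
ρ(T) = max|λ| = 0.1551; 0.1551 < 1: convergent.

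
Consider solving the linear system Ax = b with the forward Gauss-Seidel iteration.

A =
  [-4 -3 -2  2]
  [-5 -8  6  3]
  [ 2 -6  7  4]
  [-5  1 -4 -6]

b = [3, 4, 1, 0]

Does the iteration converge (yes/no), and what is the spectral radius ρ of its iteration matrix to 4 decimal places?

Write A = D+L+U with D = diag(-4, -8, 7, -6).
GS T = -(D+L)⁻¹U: row 0 first, T[0,1] = -(-3)/(-4) = -0.7500; later rows by forward substitution.
  T[0,:] = [+0.0000, -0.7500, -0.5000, +0.5000]
  T[1,:] = [+0.0000, +0.4688, +1.0625, +0.0625]
  T[2,:] = [+0.0000, +0.6161, +1.0536, -0.6607]
  T[3,:] = [+0.0000, +0.2924, -0.1086, +0.0342]
|λ(T)| sorted: 1.5747, 0.4216, 0.4035, 0.0000.
ρ = 1.5747; 1.5747 > 1 ⇒ diverges.

no, ρ = 1.5747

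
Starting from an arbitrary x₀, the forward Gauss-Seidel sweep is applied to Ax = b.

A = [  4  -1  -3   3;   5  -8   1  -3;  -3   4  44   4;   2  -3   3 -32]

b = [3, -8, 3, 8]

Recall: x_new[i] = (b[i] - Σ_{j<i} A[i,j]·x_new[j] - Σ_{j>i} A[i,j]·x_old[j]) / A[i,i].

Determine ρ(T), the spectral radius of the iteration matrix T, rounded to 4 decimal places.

0.1576

Split A = D + L + U, D = diag(4, -8, 44, -32).
GS T = -(D+L)⁻¹U: row 0 first, T[0,3] = -(3)/(4) = -0.7500; later rows by forward substitution.
  T[0,:] = [+0.0000, +0.2500, +0.7500, -0.7500]
  T[1,:] = [+0.0000, +0.1562, +0.5938, -0.8438]
  T[2,:] = [+0.0000, +0.0028, -0.0028, -0.0653]
  T[3,:] = [+0.0000, +0.0012, -0.0091, +0.0261]
eigenvalue magnitudes: 0.1576, 0.0463, 0.0243, 0.0000.
ρ(T) = max|λ| = 0.1576; 0.1576 < 1, so it converges for any x₀.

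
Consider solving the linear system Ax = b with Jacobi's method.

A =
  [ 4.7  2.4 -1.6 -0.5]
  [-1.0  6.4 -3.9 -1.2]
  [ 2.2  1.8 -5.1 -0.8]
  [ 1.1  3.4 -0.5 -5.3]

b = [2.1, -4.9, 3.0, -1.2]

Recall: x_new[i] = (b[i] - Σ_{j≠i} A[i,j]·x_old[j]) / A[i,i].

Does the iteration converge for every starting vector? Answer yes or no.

Split A = D + L + U, D = diag(4.7, 6.4, -5.1, -5.3).
Jacobi T = -D⁻¹(L+U): T[0,1] = -(2.4)/(4.7) = -0.5106; T[0,0] = 0.
  T[0,:] = [+0.0000, -0.5106, +0.3404, +0.1064]
  T[1,:] = [+0.1562, +0.0000, +0.6094, +0.1875]
  T[2,:] = [+0.4314, +0.3529, +0.0000, -0.1569]
  T[3,:] = [+0.2075, +0.6415, -0.0943, +0.0000]
|roots of det(T-λI)|: 0.8372, 0.4704, 0.4704, 0.0513.
ρ = 0.8372; 0.8372 < 1 ⇒ converges.

yes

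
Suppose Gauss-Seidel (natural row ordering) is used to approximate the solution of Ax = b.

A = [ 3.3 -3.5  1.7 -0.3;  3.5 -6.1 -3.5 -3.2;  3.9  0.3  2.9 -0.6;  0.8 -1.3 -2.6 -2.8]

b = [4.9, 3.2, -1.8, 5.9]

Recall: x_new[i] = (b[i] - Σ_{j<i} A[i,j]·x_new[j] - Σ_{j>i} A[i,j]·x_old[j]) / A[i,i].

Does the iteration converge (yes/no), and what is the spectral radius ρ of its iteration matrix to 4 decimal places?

no, ρ = 1.4425

Diagonal D = diag(3.3, -6.1, 2.9, -2.8); L, U strict lower/upper.
T_GS = -(D+L)⁻¹U: row 0 first, T[0,2] = -(1.7)/(3.3) = -0.5152; later rows by forward substitution.
  T[0,:] = [+0.0000 +1.0606 -0.5152 +0.0909]
  T[1,:] = [+0.0000 +0.6085 -0.8693 -0.4724]
  T[2,:] = [+0.0000 -1.4893 +0.7827 +0.1335]
  T[3,:] = [+0.0000 +1.4034 -0.4704 +0.1213]
moduli |λ_i(T)| = 1.4425, 0.1968, 0.1267, 0.0000.
ρ(T) = max|λ| = 1.4425; 1.4425 > 1, so it fails to converge.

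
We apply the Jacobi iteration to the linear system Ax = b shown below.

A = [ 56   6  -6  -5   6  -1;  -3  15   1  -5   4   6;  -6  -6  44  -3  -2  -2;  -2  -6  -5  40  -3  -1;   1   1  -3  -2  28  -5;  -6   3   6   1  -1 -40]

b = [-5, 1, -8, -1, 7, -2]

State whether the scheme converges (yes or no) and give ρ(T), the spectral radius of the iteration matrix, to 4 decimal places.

yes, ρ = 0.2705

Write A = D+L+U with D = diag(56, 15, 44, 40, 28, -40).
Jacobi: T = -D⁻¹(L+U), T[5,2] = -(6)/(-40) = +0.1500; T[5,5] = 0.
  T[0,:] = [+0.0000 -0.1071 +0.1071 +0.0893 -0.1071 +0.0179]
  T[1,:] = [+0.2000 +0.0000 -0.0667 +0.3333 -0.2667 -0.4000]
  T[2,:] = [+0.1364 +0.1364 +0.0000 +0.0682 +0.0455 +0.0455]
  T[3,:] = [+0.0500 +0.1500 +0.1250 +0.0000 +0.0750 +0.0250]
  T[4,:] = [-0.0357 -0.0357 +0.1071 +0.0714 +0.0000 +0.1786]
  T[5,:] = [-0.1500 +0.0750 +0.1500 +0.0250 -0.0250 +0.0000]
eigenvalue magnitudes: 0.2705, 0.2251, 0.2251, 0.2005, 0.1651, 0.0311.
spectral radius ρ = 0.2705; 0.2705 < 1, so it converges for any x₀.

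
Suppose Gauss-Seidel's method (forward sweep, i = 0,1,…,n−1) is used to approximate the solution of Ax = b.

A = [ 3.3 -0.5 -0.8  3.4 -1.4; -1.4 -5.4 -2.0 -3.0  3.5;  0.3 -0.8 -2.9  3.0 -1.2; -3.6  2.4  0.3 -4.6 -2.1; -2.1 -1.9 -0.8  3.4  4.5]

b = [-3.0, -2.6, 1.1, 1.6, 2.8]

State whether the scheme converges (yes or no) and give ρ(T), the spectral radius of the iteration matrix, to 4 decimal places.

no, ρ = 1.1696

Diagonal D = diag(3.3, -5.4, -2.9, -4.6, 4.5); L, U strict lower/upper.
T_GS = -(D+L)⁻¹U: row 0 first, T[0,3] = -(3.4)/(3.3) = -1.0303; later rows by forward substitution.
  T[0,:] = [+0.0000 +0.1515 +0.2424 -1.0303 +0.4242]
  T[1,:] = [+0.0000 -0.0393 -0.4332 -0.2884 +0.5382]
  T[2,:] = [+0.0000 +0.0265 +0.1446 +1.0075 -0.5184]
  T[3,:] = [+0.0000 -0.1373 -0.4063 +0.7215 -0.5416]
  T[4,:] = [+0.0000 +0.1626 +0.2629 -0.9687 +0.7422]
eigenvalue magnitudes: 1.1696, 0.3928, 0.3928, 0.0686, 0.0000.
spectral radius ρ = 1.1696; 1.1696 > 1 ⇒ diverges.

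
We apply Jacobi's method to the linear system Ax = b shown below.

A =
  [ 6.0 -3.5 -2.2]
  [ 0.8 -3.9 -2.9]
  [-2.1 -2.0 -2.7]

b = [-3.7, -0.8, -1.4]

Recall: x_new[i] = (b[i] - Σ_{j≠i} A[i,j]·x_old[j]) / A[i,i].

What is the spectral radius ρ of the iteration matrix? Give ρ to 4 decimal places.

0.8472

Diagonal D = diag(6, -3.9, -2.7); L, U strict lower/upper.
Jacobi: T = -D⁻¹(L+U), T[0,1] = -(-3.5)/(6) = +0.5833; T[0,0] = 0.
  T[0,:] = [+0.0000 +0.5833 +0.3667]
  T[1,:] = [+0.2051 +0.0000 -0.7436]
  T[2,:] = [-0.7778 -0.7407 +0.0000]
eigenvalue magnitudes: 0.8472, 0.5766, 0.5766.
ρ(T) = max|λ| = 0.8472; 0.8472 < 1: convergent.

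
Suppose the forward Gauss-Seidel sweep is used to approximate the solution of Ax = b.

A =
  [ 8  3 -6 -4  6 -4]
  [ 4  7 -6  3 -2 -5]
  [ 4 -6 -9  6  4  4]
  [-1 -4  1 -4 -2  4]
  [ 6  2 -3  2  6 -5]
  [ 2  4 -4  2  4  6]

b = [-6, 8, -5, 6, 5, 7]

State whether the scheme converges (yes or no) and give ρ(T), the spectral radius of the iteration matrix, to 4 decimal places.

no, ρ = 1.5409

A = D + L + U where D = diag(8, 7, -9, -4, 6, 6).
T_GS = -(D+L)⁻¹U: row 0 first, T[0,2] = -(-6)/(8) = +0.7500; later rows by forward substitution.
  T[0,:] = [+0.0000 -0.3750 +0.7500 +0.5000 -0.7500 +0.5000]
  T[1,:] = [+0.0000 +0.2143 +0.4286 -0.7143 +0.7143 +0.4286]
  T[2,:] = [+0.0000 -0.3095 +0.0476 +1.3651 -0.3651 +0.3810]
  T[3,:] = [+0.0000 -0.1979 -0.6042 +0.9306 -1.1181 +0.5417]
  T[4,:] = [+0.0000 +0.2148 -0.6677 +0.1104 +0.7021 +0.2004]
  T[5,:] = [+0.0000 -0.3014 +0.1425 +0.8358 -0.5649 -0.5126]
|eigenvalues of T|: 1.5409, 0.9693, 0.9693, 0.6430, 0.0320, 0.0000.
ρ = 1.5409; 1.5409 > 1: divergent.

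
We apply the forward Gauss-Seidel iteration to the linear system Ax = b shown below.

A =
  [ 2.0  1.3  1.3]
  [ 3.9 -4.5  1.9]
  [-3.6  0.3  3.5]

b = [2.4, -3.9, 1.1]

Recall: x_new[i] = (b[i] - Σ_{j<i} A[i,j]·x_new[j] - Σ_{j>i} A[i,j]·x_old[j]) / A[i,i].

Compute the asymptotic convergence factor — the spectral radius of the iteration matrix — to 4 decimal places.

0.9094

A = D + L + U where D = diag(2, -4.5, 3.5).
T_GS = -(D+L)⁻¹U: row 0 first, T[0,2] = -(1.3)/(2) = -0.6500; later rows by forward substitution.
  T[0,:] = [+0.0000, -0.6500, -0.6500]
  T[1,:] = [+0.0000, -0.5633, -0.1411]
  T[2,:] = [+0.0000, -0.6203, -0.6565]
|λ(T)| sorted: 0.9094, 0.3104, 0.0000.
ρ(T) = max|λ| = 0.9094; 0.9094 < 1: convergent.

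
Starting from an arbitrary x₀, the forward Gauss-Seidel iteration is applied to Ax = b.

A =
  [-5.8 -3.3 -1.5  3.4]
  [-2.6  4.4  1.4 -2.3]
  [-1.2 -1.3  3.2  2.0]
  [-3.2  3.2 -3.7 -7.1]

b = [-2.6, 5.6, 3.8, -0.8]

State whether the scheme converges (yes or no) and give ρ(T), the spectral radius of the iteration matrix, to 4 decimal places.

yes, ρ = 0.8738

Split A = D + L + U, D = diag(-5.8, 4.4, 3.2, -7.1).
GS T = -(D+L)⁻¹U: row 0 first, T[0,2] = -(-1.5)/(-5.8) = -0.2586; later rows by forward substitution.
  T[0,:] = [+0.0000 -0.5690 -0.2586 +0.5862]
  T[1,:] = [+0.0000 -0.3362 -0.4710 +0.8691]
  T[2,:] = [+0.0000 -0.3499 -0.2883 -0.0521]
  T[3,:] = [+0.0000 +0.2873 +0.0545 +0.1547]
eigenvalue magnitudes: 0.8738, 0.5168, 0.1129, 0.0000.
ρ(T) = max|λ| = 0.8738; 0.8738 < 1 ⇒ converges.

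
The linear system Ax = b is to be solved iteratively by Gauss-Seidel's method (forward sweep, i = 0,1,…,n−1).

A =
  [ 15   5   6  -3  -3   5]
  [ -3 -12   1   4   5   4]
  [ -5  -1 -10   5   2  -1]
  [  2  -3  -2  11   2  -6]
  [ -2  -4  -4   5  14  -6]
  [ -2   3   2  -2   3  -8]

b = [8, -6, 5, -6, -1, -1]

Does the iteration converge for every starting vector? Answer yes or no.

yes

Let D = diag(15, -12, -10, 11, 14, -8); L, U the strict triangles.
T_GS = -(D+L)⁻¹U: row 0 first, T[0,2] = -(6)/(15) = -0.4000; later rows by forward substitution.
  T[0,:] = [+0.0000, -0.3333, -0.4000, +0.2000, +0.2000, -0.3333]
  T[1,:] = [+0.0000, +0.0833, +0.1833, +0.2833, +0.3667, +0.4167]
  T[2,:] = [+0.0000, +0.1583, +0.1817, +0.3717, +0.0633, +0.0250]
  T[3,:] = [+0.0000, +0.1121, +0.1558, +0.1085, -0.1067, +0.7242]
  T[4,:] = [+0.0000, -0.0186, -0.0085, +0.1770, +0.1895, +0.2485]
  T[5,:] = [+0.0000, +0.1192, +0.1720, +0.1884, +0.2011, +0.1580]
|eigenvalues of T|: 0.8900, 0.2415, 0.2415, 0.1482, 0.0352, 0.0000.
ρ = 0.8900; 0.8900 < 1, so it converges for any x₀.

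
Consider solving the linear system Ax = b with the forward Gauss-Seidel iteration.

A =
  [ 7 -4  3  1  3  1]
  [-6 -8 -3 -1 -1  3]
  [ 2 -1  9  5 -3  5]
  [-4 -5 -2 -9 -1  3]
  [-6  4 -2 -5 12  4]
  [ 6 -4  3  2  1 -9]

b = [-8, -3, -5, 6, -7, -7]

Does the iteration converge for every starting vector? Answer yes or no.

no

Split A = D + L + U, D = diag(7, -8, 9, -9, 12, -9).
GS T = -(D+L)⁻¹U: row 0 first, T[0,4] = -(3)/(7) = -0.4286; later rows by forward substitution.
  T[0,:] = [+0.0000, +0.5714, -0.4286, -0.1429, -0.4286, -0.1429]
  T[1,:] = [+0.0000, -0.4286, -0.0536, -0.0179, +0.1964, +0.4821]
  T[2,:] = [+0.0000, -0.1746, +0.0893, -0.5258, +0.4504, -0.4702]
  T[3,:] = [+0.0000, +0.0229, +0.2004, +0.1903, -0.1299, +0.2335]
  T[4,:] = [+0.0000, +0.4090, -0.0980, -0.0738, -0.2588, -0.5466]
  T[5,:] = [+0.0000, +0.5638, -0.1985, -0.2285, -0.2805, -0.4751]
|roots of det(T-λI)|: 1.2005, 0.3628, 0.3369, 0.3369, 0.0595, 0.0000.
ρ(T) = max|λ| = 1.2005; 1.2005 > 1, so it fails to converge.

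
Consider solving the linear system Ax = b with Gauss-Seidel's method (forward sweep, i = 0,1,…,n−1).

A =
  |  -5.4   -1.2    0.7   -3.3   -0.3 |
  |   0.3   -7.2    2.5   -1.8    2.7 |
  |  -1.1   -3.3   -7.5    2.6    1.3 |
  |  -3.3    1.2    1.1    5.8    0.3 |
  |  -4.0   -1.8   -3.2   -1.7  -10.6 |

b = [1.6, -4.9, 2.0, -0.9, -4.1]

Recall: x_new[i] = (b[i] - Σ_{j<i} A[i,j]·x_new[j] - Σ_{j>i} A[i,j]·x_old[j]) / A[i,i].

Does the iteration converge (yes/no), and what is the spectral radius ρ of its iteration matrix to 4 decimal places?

yes, ρ = 0.5748

Split A = D + L + U, D = diag(-5.4, -7.2, -7.5, 5.8, -10.6).
Gauss-Seidel: T = -(D+L)⁻¹U, row 0 first, T[0,1] = -(-1.2)/(-5.4) = -0.2222; later rows by forward substitution.
  T[0,:] = [+0.0000 -0.2222 +0.1296 -0.6111 -0.0556]
  T[1,:] = [+0.0000 -0.0093 +0.3526 -0.2755 +0.3727]
  T[2,:] = [+0.0000 +0.0367 -0.1742 +0.5575 +0.0175]
  T[3,:] = [+0.0000 -0.1315 +0.0338 -0.3964 -0.1638]
  T[4,:] = [+0.0000 +0.0954 -0.0616 +0.1727 -0.0213]
moduli |λ_i(T)| = 0.5748, 0.1165, 0.0883, 0.0883, 0.0000.
spectral radius ρ = 0.5748; 0.5748 < 1, so it converges for any x₀.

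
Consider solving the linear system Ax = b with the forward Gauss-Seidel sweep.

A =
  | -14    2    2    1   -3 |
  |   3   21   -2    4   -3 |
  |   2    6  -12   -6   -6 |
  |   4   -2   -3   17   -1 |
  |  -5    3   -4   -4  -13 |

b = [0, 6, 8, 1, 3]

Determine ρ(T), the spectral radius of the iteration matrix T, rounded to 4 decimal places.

0.3599

Diagonal D = diag(-14, 21, -12, 17, -13); L, U strict lower/upper.
T_GS = -(D+L)⁻¹U: row 0 first, T[0,3] = -(1)/(-14) = +0.0714; later rows by forward substitution.
  T[0,:] = [+0.0000 +0.1429 +0.1429 +0.0714 -0.2143]
  T[1,:] = [+0.0000 -0.0204 +0.0748 -0.2007 +0.1735]
  T[2,:] = [+0.0000 +0.0136 +0.0612 -0.5884 -0.4490]
  T[3,:] = [+0.0000 -0.0336 -0.0140 -0.1443 +0.0504]
  T[4,:] = [+0.0000 -0.0535 -0.0522 +0.1517 +0.2451]
|λ(T)| sorted: 0.3599, 0.1863, 0.0479, 0.0479, 0.0000.
spectral radius ρ = 0.3599; 0.3599 < 1, so it converges for any x₀.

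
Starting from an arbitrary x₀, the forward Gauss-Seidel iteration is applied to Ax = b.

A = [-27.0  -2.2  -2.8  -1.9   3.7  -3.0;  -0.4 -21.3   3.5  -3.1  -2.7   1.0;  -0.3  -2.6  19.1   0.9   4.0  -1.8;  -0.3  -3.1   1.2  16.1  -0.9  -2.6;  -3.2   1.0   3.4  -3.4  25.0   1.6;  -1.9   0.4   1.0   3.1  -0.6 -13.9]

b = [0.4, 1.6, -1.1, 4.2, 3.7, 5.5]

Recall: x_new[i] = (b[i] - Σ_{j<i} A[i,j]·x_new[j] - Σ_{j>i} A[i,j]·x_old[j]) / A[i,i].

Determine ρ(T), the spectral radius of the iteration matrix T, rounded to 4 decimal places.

Let D = diag(-27, -21.3, 19.1, 16.1, 25, -13.9); L, U the strict triangles.
Gauss-Seidel: T = -(D+L)⁻¹U, row 0 first, T[0,2] = -(-2.8)/(-27) = -0.1037; later rows by forward substitution.
  T[0,:] = [+0.0000 -0.0815 -0.1037 -0.0704 +0.1370 -0.1111]
  T[1,:] = [+0.0000 +0.0015 +0.1663 -0.1442 -0.1293 +0.0490]
  T[2,:] = [+0.0000 -0.0011 +0.0210 -0.0679 -0.2249 +0.0992]
  T[3,:] = [+0.0000 -0.0011 +0.0285 -0.0240 +0.0503 +0.1615]
  T[4,:] = [+0.0000 -0.0105 -0.0189 +0.0027 +0.0601 -0.0717]
  T[5,:] = [+0.0000 +0.0113 +0.0276 -0.0049 -0.0300 +0.0628]
|eigenvalues of T|: 0.1746, 0.0498, 0.0498, 0.0267, 0.0267, 0.0000.
spectral radius ρ = 0.1746; 0.1746 < 1: convergent.

0.1746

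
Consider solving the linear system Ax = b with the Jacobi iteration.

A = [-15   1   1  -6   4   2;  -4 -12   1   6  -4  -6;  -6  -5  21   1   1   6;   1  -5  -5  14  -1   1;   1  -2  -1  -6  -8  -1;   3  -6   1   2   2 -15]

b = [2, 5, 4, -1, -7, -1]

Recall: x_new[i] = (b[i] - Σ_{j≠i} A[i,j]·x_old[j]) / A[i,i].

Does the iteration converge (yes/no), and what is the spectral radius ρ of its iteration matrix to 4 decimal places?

yes, ρ = 0.9258

Diagonal D = diag(-15, -12, 21, 14, -8, -15); L, U strict lower/upper.
T_J = -D⁻¹(L+U): T[1,5] = -(-6)/(-12) = -0.5000; T[1,1] = 0.
  T[0,:] = [+0.0000 +0.0667 +0.0667 -0.4000 +0.2667 +0.1333]
  T[1,:] = [-0.3333 +0.0000 +0.0833 +0.5000 -0.3333 -0.5000]
  T[2,:] = [+0.2857 +0.2381 +0.0000 -0.0476 -0.0476 -0.2857]
  T[3,:] = [-0.0714 +0.3571 +0.3571 +0.0000 +0.0714 -0.0714]
  T[4,:] = [+0.1250 -0.2500 -0.1250 -0.7500 +0.0000 -0.1250]
  T[5,:] = [+0.2000 -0.4000 +0.0667 +0.1333 +0.1333 +0.0000]
eigenvalue magnitudes: 0.9258, 0.6024, 0.4443, 0.4443, 0.2470, 0.2470.
ρ(T) = max|λ| = 0.9258; 0.9258 < 1, so it converges for any x₀.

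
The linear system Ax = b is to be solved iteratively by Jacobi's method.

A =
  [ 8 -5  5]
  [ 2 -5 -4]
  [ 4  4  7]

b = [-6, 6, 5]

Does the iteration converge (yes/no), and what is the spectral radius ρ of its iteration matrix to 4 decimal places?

no, ρ = 1.1931

Let D = diag(8, -5, 7); L, U the strict triangles.
Jacobi T = -D⁻¹(L+U): T[0,1] = -(-5)/(8) = +0.6250; T[0,0] = 0.
  T[0,:] = [+0.0000 +0.6250 -0.6250]
  T[1,:] = [+0.4000 +0.0000 -0.8000]
  T[2,:] = [-0.5714 -0.5714 +0.0000]
|eigenvalues of T|: 1.1931, 0.5993, 0.5993.
ρ = 1.1931; 1.1931 > 1 ⇒ diverges.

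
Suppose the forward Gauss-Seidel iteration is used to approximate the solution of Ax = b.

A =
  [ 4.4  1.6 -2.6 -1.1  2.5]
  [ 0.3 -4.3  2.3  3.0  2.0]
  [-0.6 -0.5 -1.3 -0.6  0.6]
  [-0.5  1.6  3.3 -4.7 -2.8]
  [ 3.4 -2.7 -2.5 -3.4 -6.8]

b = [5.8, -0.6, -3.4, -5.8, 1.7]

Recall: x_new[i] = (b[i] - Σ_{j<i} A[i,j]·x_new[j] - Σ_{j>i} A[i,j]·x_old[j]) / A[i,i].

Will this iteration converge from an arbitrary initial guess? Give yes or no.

Write A = D+L+U with D = diag(4.4, -4.3, -1.3, -4.7, -6.8).
Gauss-Seidel: T = -(D+L)⁻¹U, row 0 first, T[0,2] = -(-2.6)/(4.4) = +0.5909; later rows by forward substitution.
  T[0,:] = [+0.0000 -0.3636 +0.5909 +0.2500 -0.5682]
  T[1,:] = [+0.0000 -0.0254 +0.5761 +0.7151 +0.4255]
  T[2,:] = [+0.0000 +0.1776 -0.4943 -0.8520 +0.5601]
  T[3,:] = [+0.0000 +0.1547 -0.2138 -0.3813 +0.0028]
  T[4,:] = [+0.0000 -0.3144 +0.3553 +0.3450 -0.6604]
|λ(T)| sorted: 1.2937, 0.4010, 0.2270, 0.2270, 0.0000.
ρ = 1.2937; 1.2937 > 1 ⇒ diverges.

no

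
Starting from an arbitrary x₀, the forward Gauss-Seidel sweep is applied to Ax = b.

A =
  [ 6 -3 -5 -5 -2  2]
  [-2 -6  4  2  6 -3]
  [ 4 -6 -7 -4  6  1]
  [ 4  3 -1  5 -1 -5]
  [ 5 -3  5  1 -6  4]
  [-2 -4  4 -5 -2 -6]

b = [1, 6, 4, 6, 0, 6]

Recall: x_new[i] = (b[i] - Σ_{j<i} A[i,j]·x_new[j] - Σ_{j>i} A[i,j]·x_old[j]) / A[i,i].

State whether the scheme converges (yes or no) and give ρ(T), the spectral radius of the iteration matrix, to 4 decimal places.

Diagonal D = diag(6, -6, -7, 5, -6, -6); L, U strict lower/upper.
T_GS = -(D+L)⁻¹U: row 0 first, T[0,4] = -(-2)/(6) = +0.3333; later rows by forward substitution.
  T[0,:] = [+0.0000, +0.5000, +0.8333, +0.8333, +0.3333, -0.3333]
  T[1,:] = [+0.0000, -0.1667, +0.3889, +0.0556, +0.8889, -0.3889]
  T[2,:] = [+0.0000, +0.4286, +0.1429, -0.1429, +0.2857, +0.2857]
  T[3,:] = [+0.0000, -0.2143, -0.8714, -0.7286, -0.5429, +1.5571]
  T[4,:] = [+0.0000, +0.8214, +0.4738, +0.4262, -0.0190, +1.0810]
  T[5,:] = [+0.0000, +0.1349, +0.1265, +0.0550, -0.0545, -1.0971]
|eigenvalues of T|: 1.3064, 1.0085, 0.8756, 0.8756, 0.0084, 0.0000.
ρ = 1.3064; 1.3064 > 1, so it fails to converge.

no, ρ = 1.3064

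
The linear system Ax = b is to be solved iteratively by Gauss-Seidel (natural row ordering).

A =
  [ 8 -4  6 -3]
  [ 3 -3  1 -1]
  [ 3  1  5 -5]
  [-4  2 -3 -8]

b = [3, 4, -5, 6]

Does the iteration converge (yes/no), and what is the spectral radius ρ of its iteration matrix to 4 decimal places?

Write A = D+L+U with D = diag(8, -3, 5, -8).
T_GS = -(D+L)⁻¹U: row 0 first, T[0,1] = -(-4)/(8) = +0.5000; later rows by forward substitution.
  T[0,:] = [+0.0000  +0.5000  -0.7500  +0.3750]
  T[1,:] = [+0.0000  +0.5000  -0.4167  +0.0417]
  T[2,:] = [+0.0000  -0.4000  +0.5333  +0.7667]
  T[3,:] = [+0.0000  +0.0250  +0.0708  -0.4646]
moduli |λ_i(T)| = 0.9382, 0.5353, 0.1659, 0.0000.
spectral radius ρ = 0.9382; 0.9382 < 1: convergent.

yes, ρ = 0.9382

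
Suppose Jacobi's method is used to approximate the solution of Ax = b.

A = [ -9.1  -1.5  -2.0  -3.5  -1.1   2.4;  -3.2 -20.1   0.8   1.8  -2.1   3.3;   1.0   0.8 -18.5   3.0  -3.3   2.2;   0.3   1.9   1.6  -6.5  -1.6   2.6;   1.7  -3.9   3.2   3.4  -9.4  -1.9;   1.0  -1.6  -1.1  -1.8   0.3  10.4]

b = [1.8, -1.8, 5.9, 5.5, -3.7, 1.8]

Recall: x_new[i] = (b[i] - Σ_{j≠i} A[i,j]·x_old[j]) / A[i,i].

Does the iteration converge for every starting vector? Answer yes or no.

Diagonal D = diag(-9.1, -20.1, -18.5, -6.5, -9.4, 10.4); L, U strict lower/upper.
T_J = -D⁻¹(L+U): T[5,4] = -(0.3)/(10.4) = -0.0288; T[5,5] = 0.
  T[0,:] = [+0.0000  -0.1648  -0.2198  -0.3846  -0.1209  +0.2637]
  T[1,:] = [-0.1592  +0.0000  +0.0398  +0.0896  -0.1045  +0.1642]
  T[2,:] = [+0.0541  +0.0432  +0.0000  +0.1622  -0.1784  +0.1189]
  T[3,:] = [+0.0462  +0.2923  +0.2462  +0.0000  -0.2462  +0.4000]
  T[4,:] = [+0.1809  -0.4149  +0.3404  +0.3617  +0.0000  -0.2021]
  T[5,:] = [-0.0962  +0.1538  +0.1058  +0.1731  -0.0288  +0.0000]
moduli |λ_i(T)| = 0.5474, 0.4305, 0.4305, 0.2629, 0.2166, 0.0288.
ρ = 0.5474; 0.5474 < 1 ⇒ converges.

yes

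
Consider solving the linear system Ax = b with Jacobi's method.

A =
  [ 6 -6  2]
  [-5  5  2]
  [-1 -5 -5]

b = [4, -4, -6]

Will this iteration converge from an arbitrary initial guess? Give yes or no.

Diagonal D = diag(6, 5, -5); L, U strict lower/upper.
T_J = -D⁻¹(L+U): T[0,1] = -(-6)/(6) = +1.0000; T[0,0] = 0.
  T[0,:] = [+0.0000, +1.0000, -0.3333]
  T[1,:] = [+1.0000, +0.0000, -0.4000]
  T[2,:] = [-0.2000, -1.0000, +0.0000]
|eigenvalues of T|: 1.3330, 1.0327, 0.3003.
ρ = 1.3330; 1.3330 > 1: divergent.

no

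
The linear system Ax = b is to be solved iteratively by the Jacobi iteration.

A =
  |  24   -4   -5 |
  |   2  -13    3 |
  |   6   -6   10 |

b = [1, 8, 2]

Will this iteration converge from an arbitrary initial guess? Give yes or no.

A = D + L + U where D = diag(24, -13, 10).
Jacobi T = -D⁻¹(L+U): T[0,2] = -(-5)/(24) = +0.2083; T[0,0] = 0.
  T[0,:] = [+0.0000  +0.1667  +0.2083]
  T[1,:] = [+0.1538  +0.0000  +0.2308]
  T[2,:] = [-0.6000  +0.6000  +0.0000]
moduli |λ_i(T)| = 0.2355, 0.1278, 0.1278.
ρ(T) = max|λ| = 0.2355; 0.2355 < 1 ⇒ converges.

yes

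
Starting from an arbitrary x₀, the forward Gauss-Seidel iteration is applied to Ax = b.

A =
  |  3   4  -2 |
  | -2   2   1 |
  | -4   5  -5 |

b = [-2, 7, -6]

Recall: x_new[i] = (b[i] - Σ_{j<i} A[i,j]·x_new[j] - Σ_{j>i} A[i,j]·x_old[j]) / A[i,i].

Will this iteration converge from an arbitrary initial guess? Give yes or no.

Diagonal D = diag(3, 2, -5); L, U strict lower/upper.
GS T = -(D+L)⁻¹U: row 0 first, T[0,1] = -(4)/(3) = -1.3333; later rows by forward substitution.
  T[0,:] = [+0.0000, -1.3333, +0.6667]
  T[1,:] = [+0.0000, -1.3333, +0.1667]
  T[2,:] = [+0.0000, -0.2667, -0.3667]
eigenvalue magnitudes: 1.2849, 0.4151, 0.0000.
spectral radius ρ = 1.2849; 1.2849 > 1 ⇒ diverges.

no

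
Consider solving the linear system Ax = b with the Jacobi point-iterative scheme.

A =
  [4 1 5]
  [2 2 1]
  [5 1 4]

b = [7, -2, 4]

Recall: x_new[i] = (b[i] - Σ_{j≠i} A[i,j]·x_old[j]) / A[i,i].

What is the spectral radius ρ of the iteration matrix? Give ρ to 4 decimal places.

1.5000

Diagonal D = diag(4, 2, 4); L, U strict lower/upper.
Jacobi: T = -D⁻¹(L+U), T[2,1] = -(1)/(4) = -0.2500; T[2,2] = 0.
  T[0,:] = [+0.0000  -0.2500  -1.2500]
  T[1,:] = [-1.0000  +0.0000  -0.5000]
  T[2,:] = [-1.2500  -0.2500  +0.0000]
|roots of det(T-λI)|: 1.5000, 1.2500, 0.2500.
ρ = 1.5000; 1.5000 > 1: divergent.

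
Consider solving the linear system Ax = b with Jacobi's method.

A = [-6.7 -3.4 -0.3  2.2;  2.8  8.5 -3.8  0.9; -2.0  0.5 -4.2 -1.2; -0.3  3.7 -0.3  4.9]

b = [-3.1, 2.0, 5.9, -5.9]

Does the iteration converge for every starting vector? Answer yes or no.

yes

A = D + L + U where D = diag(-6.7, 8.5, -4.2, 4.9).
T_J = -D⁻¹(L+U): T[1,2] = -(-3.8)/(8.5) = +0.4471; T[1,1] = 0.
  T[0,:] = [+0.0000  -0.5075  -0.0448  +0.3284]
  T[1,:] = [-0.3294  +0.0000  +0.4471  -0.1059]
  T[2,:] = [-0.4762  +0.1190  +0.0000  -0.2857]
  T[3,:] = [+0.0612  -0.7551  +0.0612  +0.0000]
eigenvalue magnitudes: 0.8557, 0.4998, 0.4998, 0.2702.
ρ(T) = max|λ| = 0.8557; 0.8557 < 1: convergent.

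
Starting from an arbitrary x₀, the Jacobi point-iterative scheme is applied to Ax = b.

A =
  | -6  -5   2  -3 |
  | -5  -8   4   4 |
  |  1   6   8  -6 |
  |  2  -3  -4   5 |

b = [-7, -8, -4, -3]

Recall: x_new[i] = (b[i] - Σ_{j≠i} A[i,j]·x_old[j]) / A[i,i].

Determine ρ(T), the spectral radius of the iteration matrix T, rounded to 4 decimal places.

Let D = diag(-6, -8, 8, 5); L, U the strict triangles.
T_J = -D⁻¹(L+U): T[3,1] = -(-3)/(5) = +0.6000; T[3,3] = 0.
  T[0,:] = [+0.0000 -0.8333 +0.3333 -0.5000]
  T[1,:] = [-0.6250 +0.0000 +0.5000 +0.5000]
  T[2,:] = [-0.1250 -0.7500 +0.0000 +0.7500]
  T[3,:] = [-0.4000 +0.6000 +0.8000 +0.0000]
eigenvalue magnitudes: 1.1749, 0.8276, 0.8276, 0.3366.
ρ(T) = max|λ| = 1.1749; 1.1749 > 1: divergent.

1.1749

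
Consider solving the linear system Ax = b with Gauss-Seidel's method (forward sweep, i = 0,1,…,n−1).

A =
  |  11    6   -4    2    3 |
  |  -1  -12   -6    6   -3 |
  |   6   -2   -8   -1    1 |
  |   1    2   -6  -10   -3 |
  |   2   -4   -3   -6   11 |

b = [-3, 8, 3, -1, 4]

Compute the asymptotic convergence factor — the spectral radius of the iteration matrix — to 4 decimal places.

0.9307

Diagonal D = diag(11, -12, -8, -10, 11); L, U strict lower/upper.
T_GS = -(D+L)⁻¹U: row 0 first, T[0,4] = -(3)/(11) = -0.2727; later rows by forward substitution.
  T[0,:] = [+0.0000 -0.5455 +0.3636 -0.1818 -0.2727]
  T[1,:] = [+0.0000 +0.0455 -0.5303 +0.5152 -0.2273]
  T[2,:] = [+0.0000 -0.4205 +0.4053 -0.3902 -0.0227]
  T[3,:] = [+0.0000 +0.2068 -0.3129 +0.3189 -0.3591]
  T[4,:] = [+0.0000 +0.1138 -0.3191 +0.2879 -0.2351]
moduli |λ_i(T)| = 0.9307, 0.3094, 0.1347, 0.0479, 0.0000.
spectral radius ρ = 0.9307; 0.9307 < 1: convergent.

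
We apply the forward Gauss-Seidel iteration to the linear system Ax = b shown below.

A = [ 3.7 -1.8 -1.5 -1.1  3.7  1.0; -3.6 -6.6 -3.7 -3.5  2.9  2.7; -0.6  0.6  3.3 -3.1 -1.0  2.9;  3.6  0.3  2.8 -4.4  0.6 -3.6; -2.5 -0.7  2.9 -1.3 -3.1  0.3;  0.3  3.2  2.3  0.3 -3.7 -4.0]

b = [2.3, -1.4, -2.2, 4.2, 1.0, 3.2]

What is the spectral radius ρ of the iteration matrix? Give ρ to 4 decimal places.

1.5132

A = D + L + U where D = diag(3.7, -6.6, 3.3, -4.4, -3.1, -4).
GS T = -(D+L)⁻¹U: row 0 first, T[0,1] = -(-1.8)/(3.7) = +0.4865; later rows by forward substitution.
  T[0,:] = [+0.0000 +0.4865 +0.4054 +0.2973 -1.0000 -0.2703]
  T[1,:] = [+0.0000 -0.2654 -0.7817 -0.6925 +0.9848 +0.5565]
  T[2,:] = [+0.0000 +0.1367 +0.2158 +1.1194 -0.0579 -1.0291]
  T[3,:] = [+0.0000 +0.4669 +0.4158 +0.9083 -0.6515 -1.6563]
  T[4,:] = [+0.0000 -0.4003 -0.1228 +0.5828 +0.8032 -0.0791]
  T[5,:] = [+0.0000 +0.3081 -0.3261 -0.3590 -0.1122 -0.2179]
|λ(T)| sorted: 1.5132, 0.4091, 0.3813, 0.3813, 0.0028, 0.0000.
ρ(T) = max|λ| = 1.5132; 1.5132 > 1: divergent.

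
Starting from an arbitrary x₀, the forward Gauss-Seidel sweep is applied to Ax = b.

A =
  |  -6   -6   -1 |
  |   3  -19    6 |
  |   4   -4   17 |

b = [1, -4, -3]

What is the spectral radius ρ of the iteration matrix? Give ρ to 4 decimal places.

0.2990

Write A = D+L+U with D = diag(-6, -19, 17).
Gauss-Seidel: T = -(D+L)⁻¹U, row 0 first, T[0,1] = -(-6)/(-6) = -1.0000; later rows by forward substitution.
  T[0,:] = [+0.0000, -1.0000, -0.1667]
  T[1,:] = [+0.0000, -0.1579, +0.2895]
  T[2,:] = [+0.0000, +0.1981, +0.1073]
moduli |λ_i(T)| = 0.2990, 0.2485, 0.0000.
spectral radius ρ = 0.2990; 0.2990 < 1, so it converges for any x₀.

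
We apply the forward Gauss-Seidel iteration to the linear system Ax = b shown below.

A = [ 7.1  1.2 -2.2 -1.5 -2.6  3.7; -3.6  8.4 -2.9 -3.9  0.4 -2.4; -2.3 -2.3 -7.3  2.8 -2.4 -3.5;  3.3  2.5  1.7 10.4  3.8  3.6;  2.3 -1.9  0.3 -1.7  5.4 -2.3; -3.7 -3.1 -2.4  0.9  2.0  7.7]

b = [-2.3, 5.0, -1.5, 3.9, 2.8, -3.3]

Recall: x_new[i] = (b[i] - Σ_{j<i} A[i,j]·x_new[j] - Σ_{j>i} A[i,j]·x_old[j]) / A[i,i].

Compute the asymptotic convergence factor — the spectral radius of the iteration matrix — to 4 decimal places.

Split A = D + L + U, D = diag(7.1, 8.4, -7.3, 10.4, 5.4, 7.7).
T_GS = -(D+L)⁻¹U: row 0 first, T[0,4] = -(-2.6)/(7.1) = +0.3662; later rows by forward substitution.
  T[0,:] = [+0.0000 -0.1690 +0.3099 +0.2113 +0.3662 -0.5211]
  T[1,:] = [+0.0000 -0.0724 +0.4780 +0.5548 +0.1093 +0.0624]
  T[2,:] = [+0.0000 +0.0761 -0.2482 +0.1422 -0.4786 -0.3349]
  T[3,:] = [+0.0000 +0.0586 -0.1727 -0.2237 -0.4296 -0.1410]
  T[4,:] = [+0.0000 +0.0607 -0.0043 +0.0269 -0.2262 +0.6440]
  T[5,:] = [+0.0000 -0.1093 +0.2853 +0.3884 +0.1798 -0.4805]
|roots of det(T-λI)|: 0.9154, 0.5049, 0.5049, 0.1904, 0.0377, 0.0000.
ρ = 0.9154; 0.9154 < 1: convergent.

0.9154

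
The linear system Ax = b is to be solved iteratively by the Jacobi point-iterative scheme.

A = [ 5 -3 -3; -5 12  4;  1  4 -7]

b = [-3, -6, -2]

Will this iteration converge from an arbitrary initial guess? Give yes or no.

A = D + L + U where D = diag(5, 12, -7).
Jacobi: T = -D⁻¹(L+U), T[1,2] = -(4)/(12) = -0.3333; T[1,1] = 0.
  T[0,:] = [+0.0000  +0.6000  +0.6000]
  T[1,:] = [+0.4167  +0.0000  -0.3333]
  T[2,:] = [+0.1429  +0.5714  +0.0000]
|roots of det(T-λI)|: 0.5839, 0.4424, 0.4424.
spectral radius ρ = 0.5839; 0.5839 < 1, so it converges for any x₀.

yes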